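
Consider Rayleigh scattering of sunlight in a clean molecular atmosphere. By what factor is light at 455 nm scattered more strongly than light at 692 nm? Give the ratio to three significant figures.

5.35

Rayleigh scattering ∝ λ⁻⁴, so the ratio of coefficients is the inverse fourth power of the wavelength ratio.
σ(455)/σ(692) = (692/455)⁴ = (1.5209)⁴ = 5.35.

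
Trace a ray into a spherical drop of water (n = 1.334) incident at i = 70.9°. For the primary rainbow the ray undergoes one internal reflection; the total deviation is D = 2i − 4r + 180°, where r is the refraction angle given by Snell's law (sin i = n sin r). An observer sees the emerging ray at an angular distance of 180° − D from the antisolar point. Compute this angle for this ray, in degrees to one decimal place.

38.6°

sin r = sin 70.9° / 1.334 = 0.9449/1.334 = 0.7084; r = 45.10°.
D = 2·70.9° − 4·45.10° + 180° = 141.80° − 180.41° + 180° = 141.39°.
Angle from antisolar point = 180° − D = 38.61°.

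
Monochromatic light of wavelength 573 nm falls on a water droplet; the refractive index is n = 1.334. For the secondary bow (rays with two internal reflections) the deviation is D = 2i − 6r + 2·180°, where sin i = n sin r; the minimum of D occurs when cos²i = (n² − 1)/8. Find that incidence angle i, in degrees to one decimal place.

cos²i = (1.334² − 1)/8 = (1.77956 − 1)/8 = 0.09744.
cos i = 0.31216, so i = 71.810°.

71.8°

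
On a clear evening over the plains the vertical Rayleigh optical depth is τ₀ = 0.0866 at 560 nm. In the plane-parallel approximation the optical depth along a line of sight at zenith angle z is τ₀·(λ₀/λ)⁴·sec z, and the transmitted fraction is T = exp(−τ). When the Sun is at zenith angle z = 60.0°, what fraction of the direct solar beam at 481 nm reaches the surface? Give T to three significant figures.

0.727

sec 60.0° = 2.0000.
τ = 0.0866 × (560/481)⁴ × 2.0000 = 0.0866 × 1.8373 × 2.0000 = 0.3182.
T = exp(−0.3182) = 0.7274.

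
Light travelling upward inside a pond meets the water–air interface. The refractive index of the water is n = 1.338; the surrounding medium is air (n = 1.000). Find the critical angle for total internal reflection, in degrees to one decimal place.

48.4°

sin θ_c = n_air / n = 1.000 / 1.338 = 0.7474.
θ_c = arcsin(0.7474) = 48.36°.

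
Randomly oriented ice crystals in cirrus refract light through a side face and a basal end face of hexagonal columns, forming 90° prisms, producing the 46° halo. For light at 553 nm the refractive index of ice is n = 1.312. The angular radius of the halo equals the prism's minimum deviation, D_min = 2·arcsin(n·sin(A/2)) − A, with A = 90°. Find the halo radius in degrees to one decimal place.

46.2°

n·sin(A/2) = 1.312 × sin 45° = 1.312 × 0.7071 = 0.9277.
D_min = 2·arcsin(0.9277) − 90° = 2 × 68.083° − 90° = 46.166°.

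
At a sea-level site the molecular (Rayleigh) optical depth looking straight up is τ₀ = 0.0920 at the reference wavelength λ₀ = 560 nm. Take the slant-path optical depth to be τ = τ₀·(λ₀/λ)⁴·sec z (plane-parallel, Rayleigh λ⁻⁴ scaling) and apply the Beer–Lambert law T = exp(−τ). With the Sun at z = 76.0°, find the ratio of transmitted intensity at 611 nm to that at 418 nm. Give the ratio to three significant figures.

Airmass: sec 76.0° = 4.1336.
τ(611 nm) = 0.0920 × (560/611)⁴ × 4.1336 = 0.0920 × 0.7056 × 4.1336 = 0.2683.
τ(418 nm) = 0.0920 × (560/418)⁴ × 4.1336 = 0.0920 × 3.2214 × 4.1336 = 1.2251.
T(611)/T(418) = exp(τ_B − τ_A) = exp(0.9567) = 2.6031.

2.60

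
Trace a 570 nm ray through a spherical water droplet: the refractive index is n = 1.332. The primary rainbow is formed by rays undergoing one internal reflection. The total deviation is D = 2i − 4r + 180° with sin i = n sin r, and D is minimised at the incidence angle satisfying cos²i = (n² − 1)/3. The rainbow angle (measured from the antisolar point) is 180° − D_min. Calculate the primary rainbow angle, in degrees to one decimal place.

42.2°

cos²i = (1.77422 − 1)/3 = 0.25807; i = arccos(0.50801) = 59.469°.
sin r = sin 59.469°/1.332 = 0.64666; r = 40.290°.
D_min = 2·59.469° − 4·40.290° + 180° = 137.776°.
Rainbow angle = 180° − D_min = 42.224°.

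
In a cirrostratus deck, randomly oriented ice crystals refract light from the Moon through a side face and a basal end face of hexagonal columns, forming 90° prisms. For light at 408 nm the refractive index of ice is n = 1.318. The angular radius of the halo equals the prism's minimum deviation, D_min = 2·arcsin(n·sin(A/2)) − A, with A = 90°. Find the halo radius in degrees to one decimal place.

47.5°

n·sin(A/2) = 1.318 × sin 45° = 1.318 × 0.7071 = 0.9320.
D_min = 2·arcsin(0.9320) − 90° = 2 × 68.743° − 90° = 47.487°.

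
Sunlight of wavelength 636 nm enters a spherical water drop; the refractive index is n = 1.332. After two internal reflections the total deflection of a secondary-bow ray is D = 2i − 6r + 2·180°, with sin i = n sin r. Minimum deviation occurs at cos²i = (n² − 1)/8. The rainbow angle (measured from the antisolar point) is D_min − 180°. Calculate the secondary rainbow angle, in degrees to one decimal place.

cos²i = (1.77422 − 1)/8 = 0.09678; i = arccos(0.31109) = 71.875°.
sin r = sin 71.875°/1.332 = 0.71350; r = 45.520°.
D_min = 2·71.875° − 6·45.520° + 360° = 230.628°.
Rainbow angle = D_min − 180° = 50.628°.

50.6°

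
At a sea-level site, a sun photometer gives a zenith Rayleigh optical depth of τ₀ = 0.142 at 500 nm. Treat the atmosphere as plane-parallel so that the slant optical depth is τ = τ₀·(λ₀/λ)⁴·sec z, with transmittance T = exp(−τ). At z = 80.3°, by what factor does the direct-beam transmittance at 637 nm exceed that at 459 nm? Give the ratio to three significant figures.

Airmass: sec 80.3° = 5.9351.
τ(637 nm) = 0.142 × (500/637)⁴ × 5.9351 = 0.142 × 0.3796 × 5.9351 = 0.3199.
τ(459 nm) = 0.142 × (500/459)⁴ × 5.9351 = 0.142 × 1.4081 × 5.9351 = 1.1867.
T(637)/T(459) = exp(τ_B − τ_A) = exp(0.8668) = 2.3793.

2.38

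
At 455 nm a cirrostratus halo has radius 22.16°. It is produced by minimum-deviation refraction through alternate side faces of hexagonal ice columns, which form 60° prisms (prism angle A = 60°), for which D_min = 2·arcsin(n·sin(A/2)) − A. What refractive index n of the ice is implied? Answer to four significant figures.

Rearranging: n = sin((D_min + A)/2) / sin(A/2).
(D_min + A)/2 = (22.16° + 60°)/2 = 41.080°.
n = sin 41.080° / sin 30° = 0.6571 / 0.5000 = 1.3142.

1.314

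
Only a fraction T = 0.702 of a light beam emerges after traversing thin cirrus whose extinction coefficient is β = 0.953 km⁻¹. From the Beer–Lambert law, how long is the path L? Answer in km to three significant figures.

0.371 km

Beer–Lambert: T = exp(−βL) ⇒ L = −ln(T)/β = −ln(0.702)/0.953 = 0.3538/0.953 = 0.3713 km.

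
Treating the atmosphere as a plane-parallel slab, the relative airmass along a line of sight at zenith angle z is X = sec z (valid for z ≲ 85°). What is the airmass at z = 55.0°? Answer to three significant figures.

X = sec z = 1/cos 55.0° = 1/0.5736 = 1.7434.

1.74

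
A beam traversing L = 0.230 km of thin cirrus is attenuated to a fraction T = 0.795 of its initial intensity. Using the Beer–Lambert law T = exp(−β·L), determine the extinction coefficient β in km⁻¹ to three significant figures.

0.997 km⁻¹

Beer–Lambert: T = exp(−βL) ⇒ β = −ln(T)/L = −ln(0.795)/0.230 = 0.2294/0.230 = 0.9974 km⁻¹.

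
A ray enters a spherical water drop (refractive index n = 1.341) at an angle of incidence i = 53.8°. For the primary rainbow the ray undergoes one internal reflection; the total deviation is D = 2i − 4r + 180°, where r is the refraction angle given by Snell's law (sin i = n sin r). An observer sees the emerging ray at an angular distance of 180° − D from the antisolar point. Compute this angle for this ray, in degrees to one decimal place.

sin r = sin 53.8° / 1.341 = 0.8070/1.341 = 0.6018; r = 37.00°.
D = 2·53.8° − 4·37.00° + 180° = 107.60° − 147.98° + 180° = 139.62°.
Angle from antisolar point = 180° − D = 40.38°.

40.4°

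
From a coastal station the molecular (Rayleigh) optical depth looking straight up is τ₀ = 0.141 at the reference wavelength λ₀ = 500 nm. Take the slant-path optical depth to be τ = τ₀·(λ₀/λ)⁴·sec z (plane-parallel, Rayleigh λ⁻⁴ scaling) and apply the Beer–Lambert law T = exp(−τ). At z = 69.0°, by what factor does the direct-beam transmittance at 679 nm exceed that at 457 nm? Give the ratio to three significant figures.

1.57

Airmass: sec 69.0° = 2.7904.
τ(679 nm) = 0.141 × (500/679)⁴ × 2.7904 = 0.141 × 0.2940 × 2.7904 = 0.1157.
τ(457 nm) = 0.141 × (500/457)⁴ × 2.7904 = 0.141 × 1.4329 × 2.7904 = 0.5638.
T(679)/T(457) = exp(τ_B − τ_A) = exp(0.4481) = 1.5653.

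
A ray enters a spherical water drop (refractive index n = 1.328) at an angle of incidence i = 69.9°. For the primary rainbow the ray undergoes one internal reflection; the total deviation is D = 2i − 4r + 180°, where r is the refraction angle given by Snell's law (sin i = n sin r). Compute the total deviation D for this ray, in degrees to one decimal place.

sin r = sin 69.9° / 1.328 = 0.9391/1.328 = 0.7071; r = 45.00°.
D = 2·69.9° − 4·45.00° + 180° = 139.80° − 180.01° + 180° = 139.79°.

139.8°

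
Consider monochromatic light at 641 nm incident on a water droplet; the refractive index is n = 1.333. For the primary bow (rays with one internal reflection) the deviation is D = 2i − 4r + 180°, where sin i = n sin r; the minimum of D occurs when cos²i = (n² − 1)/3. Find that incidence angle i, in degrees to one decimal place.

cos²i = (1.333² − 1)/3 = (1.77689 − 1)/3 = 0.25896.
cos i = 0.50888, so i = 59.410°.

59.4°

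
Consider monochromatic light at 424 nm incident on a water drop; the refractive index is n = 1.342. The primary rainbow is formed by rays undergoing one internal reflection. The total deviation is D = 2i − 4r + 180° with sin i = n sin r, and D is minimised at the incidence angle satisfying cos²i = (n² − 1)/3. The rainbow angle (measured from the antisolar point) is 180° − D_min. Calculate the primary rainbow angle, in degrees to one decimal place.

40.8°

cos²i = (1.80096 − 1)/3 = 0.26699; i = arccos(0.51671) = 58.888°.
sin r = sin 58.888°/1.342 = 0.63797; r = 39.641°.
D_min = 2·58.888° − 4·39.641° + 180° = 139.213°.
Rainbow angle = 180° − D_min = 40.787°.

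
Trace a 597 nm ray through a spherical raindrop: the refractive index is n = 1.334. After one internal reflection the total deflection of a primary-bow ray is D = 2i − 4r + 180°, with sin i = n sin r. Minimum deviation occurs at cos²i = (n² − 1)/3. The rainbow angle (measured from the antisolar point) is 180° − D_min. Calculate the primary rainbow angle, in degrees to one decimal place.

cos²i = (1.77956 − 1)/3 = 0.25985; i = arccos(0.50976) = 59.352°.
sin r = sin 59.352°/1.334 = 0.64492; r = 40.159°.
D_min = 2·59.352° − 4·40.159° + 180° = 138.067°.
Rainbow angle = 180° − D_min = 41.933°.

41.9°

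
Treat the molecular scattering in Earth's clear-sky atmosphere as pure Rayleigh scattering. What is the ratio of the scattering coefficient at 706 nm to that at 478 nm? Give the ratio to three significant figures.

0.210

Rayleigh scattering ∝ λ⁻⁴, so the ratio of coefficients is the inverse fourth power of the wavelength ratio.
σ(706)/σ(478) = (478/706)⁴ = (0.6771)⁴ = 0.2101.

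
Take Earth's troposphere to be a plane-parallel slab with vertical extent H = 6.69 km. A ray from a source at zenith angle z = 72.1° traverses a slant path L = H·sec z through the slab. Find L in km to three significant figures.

21.8 km

sec z = 1/cos 72.1° = 3.2535.
L = 6.69 × 3.2535 = 21.766 km.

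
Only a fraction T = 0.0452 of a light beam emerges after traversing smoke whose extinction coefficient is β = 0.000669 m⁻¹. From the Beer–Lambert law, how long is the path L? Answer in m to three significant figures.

4630 m

Beer–Lambert: T = exp(−βL) ⇒ L = −ln(T)/β = −ln(0.0452)/0.000669 = 3.0967/0.000669 = 4629 m.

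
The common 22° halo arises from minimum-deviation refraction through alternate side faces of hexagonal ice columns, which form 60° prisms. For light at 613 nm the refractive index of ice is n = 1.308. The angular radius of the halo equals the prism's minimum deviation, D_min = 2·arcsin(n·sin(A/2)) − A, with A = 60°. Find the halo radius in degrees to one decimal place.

21.7°

n·sin(A/2) = 1.308 × sin 30° = 1.308 × 0.5000 = 0.6540.
D_min = 2·arcsin(0.6540) − 60° = 2 × 40.844° − 60° = 21.688°.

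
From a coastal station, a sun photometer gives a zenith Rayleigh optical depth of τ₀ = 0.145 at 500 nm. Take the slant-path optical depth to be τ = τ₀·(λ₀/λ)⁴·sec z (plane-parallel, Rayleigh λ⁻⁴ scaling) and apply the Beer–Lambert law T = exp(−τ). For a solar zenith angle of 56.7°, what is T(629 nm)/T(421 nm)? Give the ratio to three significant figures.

1.52

Airmass: sec 56.7° = 1.8214.
τ(629 nm) = 0.145 × (500/629)⁴ × 1.8214 = 0.145 × 0.3993 × 1.8214 = 0.1055.
τ(421 nm) = 0.145 × (500/421)⁴ × 1.8214 = 0.145 × 1.9895 × 1.8214 = 0.5254.
T(629)/T(421) = exp(τ_B − τ_A) = exp(0.4200) = 1.5220.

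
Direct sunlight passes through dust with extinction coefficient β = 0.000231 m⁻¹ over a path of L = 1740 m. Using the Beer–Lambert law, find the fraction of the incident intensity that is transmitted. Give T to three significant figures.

τ = β·L = 0.000231 × 1740 = 0.4019.
T = exp(−0.4019) = 0.6690.

0.669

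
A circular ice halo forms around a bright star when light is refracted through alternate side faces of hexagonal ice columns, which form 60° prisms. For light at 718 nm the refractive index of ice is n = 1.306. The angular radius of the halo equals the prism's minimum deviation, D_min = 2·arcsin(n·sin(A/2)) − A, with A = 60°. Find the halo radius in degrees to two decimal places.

21.54°

n·sin(A/2) = 1.306 × sin 30° = 1.306 × 0.5000 = 0.6530.
D_min = 2·arcsin(0.6530) − 60° = 2 × 40.768° − 60° = 21.536°.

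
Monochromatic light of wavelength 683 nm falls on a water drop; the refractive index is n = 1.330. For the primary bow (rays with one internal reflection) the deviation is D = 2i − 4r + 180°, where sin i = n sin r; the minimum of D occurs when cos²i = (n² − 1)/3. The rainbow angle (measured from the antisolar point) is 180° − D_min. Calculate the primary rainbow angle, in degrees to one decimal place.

42.5°

cos²i = (1.76890 − 1)/3 = 0.25630; i = arccos(0.50626) = 59.585°.
sin r = sin 59.585°/1.330 = 0.64841; r = 40.422°.
D_min = 2·59.585° − 4·40.422° + 180° = 137.484°.
Rainbow angle = 180° − D_min = 42.516°.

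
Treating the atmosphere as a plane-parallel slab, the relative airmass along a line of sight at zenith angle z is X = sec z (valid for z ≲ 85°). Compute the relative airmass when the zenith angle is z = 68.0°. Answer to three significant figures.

X = sec z = 1/cos 68.0° = 1/0.3746 = 2.6695.

2.67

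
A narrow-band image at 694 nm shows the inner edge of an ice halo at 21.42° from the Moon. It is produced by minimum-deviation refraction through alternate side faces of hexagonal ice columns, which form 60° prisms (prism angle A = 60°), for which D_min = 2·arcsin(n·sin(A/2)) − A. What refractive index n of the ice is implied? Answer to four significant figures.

1.304

Rearranging: n = sin((D_min + A)/2) / sin(A/2).
(D_min + A)/2 = (21.42° + 60°)/2 = 40.710°.
n = sin 40.710° / sin 30° = 0.6522 / 0.5000 = 1.3045.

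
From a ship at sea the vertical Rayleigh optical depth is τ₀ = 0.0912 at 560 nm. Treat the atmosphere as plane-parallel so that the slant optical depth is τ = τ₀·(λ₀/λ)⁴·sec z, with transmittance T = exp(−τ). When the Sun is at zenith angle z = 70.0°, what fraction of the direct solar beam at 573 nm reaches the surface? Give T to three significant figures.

0.784

sec 70.0° = 2.9238.
τ = 0.0912 × (560/573)⁴ × 2.9238 = 0.0912 × 0.9123 × 2.9238 = 0.2433.
T = exp(−0.2433) = 0.7841.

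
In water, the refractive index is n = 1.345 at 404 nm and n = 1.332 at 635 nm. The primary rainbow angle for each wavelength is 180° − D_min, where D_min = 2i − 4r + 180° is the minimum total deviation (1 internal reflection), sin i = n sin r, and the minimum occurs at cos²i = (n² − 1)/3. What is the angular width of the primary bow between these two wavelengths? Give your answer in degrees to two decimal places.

At 404 nm (n = 1.345): cos²i = 0.26967 → i = 58.715°, r = 39.448°, D_min = 139.635°, rainbow angle = 40.365°.
At 635 nm (n = 1.332): cos²i = 0.25807 → i = 59.469°, r = 40.290°, D_min = 137.776°, rainbow angle = 42.224°.
Angular width = |40.365° − 42.224°| = 1.859°.

1.86°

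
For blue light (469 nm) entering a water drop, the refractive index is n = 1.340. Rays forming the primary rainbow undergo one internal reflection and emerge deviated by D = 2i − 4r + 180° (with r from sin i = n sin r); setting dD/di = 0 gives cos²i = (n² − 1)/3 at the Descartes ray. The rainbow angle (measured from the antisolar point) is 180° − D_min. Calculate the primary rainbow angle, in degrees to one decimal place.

cos²i = (1.79560 − 1)/3 = 0.26520; i = arccos(0.51498) = 59.004°.
sin r = sin 59.004°/1.340 = 0.63971; r = 39.770°.
D_min = 2·59.004° − 4·39.770° + 180° = 138.929°.
Rainbow angle = 180° − D_min = 41.071°.

41.1°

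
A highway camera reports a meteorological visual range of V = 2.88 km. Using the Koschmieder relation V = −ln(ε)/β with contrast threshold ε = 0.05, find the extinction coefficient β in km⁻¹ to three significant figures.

β = −ln(0.05) / V = 2.996 / 2.88 = 1.0402 km⁻¹.

1.04 km⁻¹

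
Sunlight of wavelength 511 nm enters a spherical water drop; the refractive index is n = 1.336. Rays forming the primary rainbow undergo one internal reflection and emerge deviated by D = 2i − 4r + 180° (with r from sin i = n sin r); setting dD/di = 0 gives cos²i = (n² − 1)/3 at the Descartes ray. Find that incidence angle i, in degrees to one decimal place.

cos²i = (1.336² − 1)/3 = (1.78490 − 1)/3 = 0.26163.
cos i = 0.51150, so i = 59.236°.

59.2°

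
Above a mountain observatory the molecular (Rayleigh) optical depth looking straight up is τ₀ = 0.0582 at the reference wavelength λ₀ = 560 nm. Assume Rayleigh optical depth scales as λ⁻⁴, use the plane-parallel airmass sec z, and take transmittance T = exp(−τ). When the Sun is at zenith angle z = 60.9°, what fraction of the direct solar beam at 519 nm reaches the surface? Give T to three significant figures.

0.850

sec 60.9° = 2.0562.
τ = 0.0582 × (560/519)⁴ × 2.0562 = 0.0582 × 1.3554 × 2.0562 = 0.1622.
T = exp(−0.1622) = 0.8503.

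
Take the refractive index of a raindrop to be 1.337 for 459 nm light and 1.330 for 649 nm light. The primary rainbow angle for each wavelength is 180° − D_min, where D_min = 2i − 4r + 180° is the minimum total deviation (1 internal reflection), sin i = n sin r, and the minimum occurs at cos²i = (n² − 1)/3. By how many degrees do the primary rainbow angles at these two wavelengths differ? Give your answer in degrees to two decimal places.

1.02°

At 459 nm (n = 1.337): cos²i = 0.26252 → i = 59.178°, r = 39.964°, D_min = 138.500°, rainbow angle = 41.500°.
At 649 nm (n = 1.330): cos²i = 0.25630 → i = 59.585°, r = 40.422°, D_min = 137.484°, rainbow angle = 42.516°.
Angular width = |41.500° − 42.516°| = 1.016°.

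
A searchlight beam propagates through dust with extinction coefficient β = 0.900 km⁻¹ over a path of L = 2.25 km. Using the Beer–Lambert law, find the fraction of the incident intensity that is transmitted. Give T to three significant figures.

0.132

τ = β·L = 0.900 × 2.25 = 2.0250.
T = exp(−2.0250) = 0.1320.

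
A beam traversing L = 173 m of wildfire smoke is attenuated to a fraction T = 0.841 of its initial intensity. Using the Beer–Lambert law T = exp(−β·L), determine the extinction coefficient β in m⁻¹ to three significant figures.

Beer–Lambert: T = exp(−βL) ⇒ β = −ln(T)/L = −ln(0.841)/173 = 0.1732/173 = 0.001001 m⁻¹.

0.00100 m⁻¹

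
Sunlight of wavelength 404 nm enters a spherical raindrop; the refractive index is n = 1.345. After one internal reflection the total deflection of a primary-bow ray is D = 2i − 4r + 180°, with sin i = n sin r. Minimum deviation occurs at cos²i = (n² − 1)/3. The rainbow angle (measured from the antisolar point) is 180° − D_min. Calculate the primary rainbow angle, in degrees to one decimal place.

cos²i = (1.80902 − 1)/3 = 0.26967; i = arccos(0.51930) = 58.715°.
sin r = sin 58.715°/1.345 = 0.63538; r = 39.448°.
D_min = 2·58.715° − 4·39.448° + 180° = 139.635°.
Rainbow angle = 180° − D_min = 40.365°.

40.4°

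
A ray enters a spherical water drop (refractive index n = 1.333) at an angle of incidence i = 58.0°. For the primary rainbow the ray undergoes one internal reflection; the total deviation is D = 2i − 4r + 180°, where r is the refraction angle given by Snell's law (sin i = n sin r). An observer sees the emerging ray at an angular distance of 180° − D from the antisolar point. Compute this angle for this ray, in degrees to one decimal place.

42.0°

sin r = sin 58.0° / 1.333 = 0.8480/1.333 = 0.6362; r = 39.51°.
D = 2·58.0° − 4·39.51° + 180° = 116.00° − 158.03° + 180° = 137.97°.
Angle from antisolar point = 180° − D = 42.03°.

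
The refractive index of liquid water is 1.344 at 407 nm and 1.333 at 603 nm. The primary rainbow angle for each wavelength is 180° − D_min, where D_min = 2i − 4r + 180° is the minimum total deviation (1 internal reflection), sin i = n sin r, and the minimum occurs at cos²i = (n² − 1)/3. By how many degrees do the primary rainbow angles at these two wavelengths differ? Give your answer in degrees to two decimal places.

1.57°

At 407 nm (n = 1.344): cos²i = 0.26878 → i = 58.772°, r = 39.512°, D_min = 139.495°, rainbow angle = 40.505°.
At 603 nm (n = 1.333): cos²i = 0.25896 → i = 59.410°, r = 40.225°, D_min = 137.922°, rainbow angle = 42.078°.
Angular width = |40.505° − 42.078°| = 1.573°.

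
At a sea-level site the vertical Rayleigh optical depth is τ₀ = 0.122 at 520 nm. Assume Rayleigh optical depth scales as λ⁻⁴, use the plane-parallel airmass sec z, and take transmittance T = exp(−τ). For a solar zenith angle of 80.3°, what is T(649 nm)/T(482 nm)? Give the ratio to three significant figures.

Airmass: sec 80.3° = 5.9351.
τ(649 nm) = 0.122 × (520/649)⁴ × 5.9351 = 0.122 × 0.4121 × 5.9351 = 0.2984.
τ(482 nm) = 0.122 × (520/482)⁴ × 5.9351 = 0.122 × 1.3546 × 5.9351 = 0.9809.
T(649)/T(482) = exp(τ_B − τ_A) = exp(0.6825) = 1.9787.

1.98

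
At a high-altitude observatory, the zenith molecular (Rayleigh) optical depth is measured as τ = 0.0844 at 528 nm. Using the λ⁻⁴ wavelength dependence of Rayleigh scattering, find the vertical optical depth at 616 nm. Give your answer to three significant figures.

τ(616 nm) = τ(528 nm) × (528/616)⁴ = 0.0844 × (0.8571)⁴ = 0.0844 × 0.5398 = 0.0456.

0.0456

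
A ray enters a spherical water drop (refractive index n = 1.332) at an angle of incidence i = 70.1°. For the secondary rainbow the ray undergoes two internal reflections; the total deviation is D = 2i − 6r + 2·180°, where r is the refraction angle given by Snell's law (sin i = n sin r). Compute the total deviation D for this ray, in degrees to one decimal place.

sin r = sin 70.1° / 1.332 = 0.9403/1.332 = 0.7059; r = 44.90°.
D = 2·70.1° − 6·44.90° + 2·180° = 140.20° − 269.42° + 360° = 230.78°.

230.8°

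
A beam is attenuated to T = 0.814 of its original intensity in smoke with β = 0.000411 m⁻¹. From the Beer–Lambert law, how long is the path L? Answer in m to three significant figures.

Beer–Lambert: T = exp(−βL) ⇒ L = −ln(T)/β = −ln(0.814)/0.000411 = 0.2058/0.000411 = 500.7 m.

501 m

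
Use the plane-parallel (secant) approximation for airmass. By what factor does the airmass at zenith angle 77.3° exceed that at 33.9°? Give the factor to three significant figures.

3.78

X(77.3°)/X(33.9°) = sec 77.3° / sec 33.9° = cos 33.9° / cos 77.3° = 0.8300/0.2198 = 3.7754.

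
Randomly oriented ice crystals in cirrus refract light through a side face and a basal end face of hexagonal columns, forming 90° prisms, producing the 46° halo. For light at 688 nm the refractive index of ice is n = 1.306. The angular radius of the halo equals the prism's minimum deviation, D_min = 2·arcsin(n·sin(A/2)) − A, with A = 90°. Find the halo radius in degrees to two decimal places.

n·sin(A/2) = 1.306 × sin 45° = 1.306 × 0.7071 = 0.9235.
D_min = 2·arcsin(0.9235) − 90° = 2 × 67.440° − 90° = 44.881°.

44.88°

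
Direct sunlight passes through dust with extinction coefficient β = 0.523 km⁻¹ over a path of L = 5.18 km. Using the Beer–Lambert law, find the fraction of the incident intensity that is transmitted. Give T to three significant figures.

τ = β·L = 0.523 × 5.18 = 2.7091.
T = exp(−2.7091) = 0.0666.

0.0666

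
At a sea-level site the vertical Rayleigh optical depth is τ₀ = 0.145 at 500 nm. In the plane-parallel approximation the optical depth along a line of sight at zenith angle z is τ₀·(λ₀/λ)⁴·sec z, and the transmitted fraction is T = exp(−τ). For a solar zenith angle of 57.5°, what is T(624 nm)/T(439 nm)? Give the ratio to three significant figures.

Airmass: sec 57.5° = 1.8612.
τ(624 nm) = 0.145 × (500/624)⁴ × 1.8612 = 0.145 × 0.4122 × 1.8612 = 0.1112.
τ(439 nm) = 0.145 × (500/439)⁴ × 1.8612 = 0.145 × 1.6828 × 1.8612 = 0.4541.
T(624)/T(439) = exp(τ_B − τ_A) = exp(0.3429) = 1.4090.

1.41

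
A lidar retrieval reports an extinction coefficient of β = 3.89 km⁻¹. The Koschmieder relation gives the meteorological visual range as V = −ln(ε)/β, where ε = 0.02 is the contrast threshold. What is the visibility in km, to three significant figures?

1.01 km

V = −ln(0.02) / 3.89 = 3.912 / 3.89 = 1.0057 km.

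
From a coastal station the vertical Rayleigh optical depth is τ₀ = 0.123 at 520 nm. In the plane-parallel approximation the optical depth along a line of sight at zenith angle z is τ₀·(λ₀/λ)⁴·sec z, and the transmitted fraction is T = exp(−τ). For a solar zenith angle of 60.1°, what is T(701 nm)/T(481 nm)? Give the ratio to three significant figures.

1.30

Airmass: sec 60.1° = 2.0061.
τ(701 nm) = 0.123 × (520/701)⁴ × 2.0061 = 0.123 × 0.3028 × 2.0061 = 0.0747.
τ(481 nm) = 0.123 × (520/481)⁴ × 2.0061 = 0.123 × 1.3659 × 2.0061 = 0.3370.
T(701)/T(481) = exp(τ_B − τ_A) = exp(0.2623) = 1.3000.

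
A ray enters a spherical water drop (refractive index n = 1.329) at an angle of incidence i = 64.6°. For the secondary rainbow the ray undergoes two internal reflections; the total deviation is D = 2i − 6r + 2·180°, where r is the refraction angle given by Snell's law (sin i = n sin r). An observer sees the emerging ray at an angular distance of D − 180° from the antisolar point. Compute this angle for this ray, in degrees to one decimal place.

52.3°

sin r = sin 64.6° / 1.329 = 0.9033/1.329 = 0.6797; r = 42.82°.
D = 2·64.6° − 6·42.82° + 2·180° = 129.20° − 256.93° + 360° = 232.27°.
Angle from antisolar point = D − 180° = 52.27°.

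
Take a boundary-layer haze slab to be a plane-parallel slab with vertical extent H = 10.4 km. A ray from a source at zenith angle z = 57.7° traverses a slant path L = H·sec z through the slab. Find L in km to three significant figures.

19.5 km

sec z = 1/cos 57.7° = 1.8714.
L = 10.4 × 1.8714 = 19.463 km.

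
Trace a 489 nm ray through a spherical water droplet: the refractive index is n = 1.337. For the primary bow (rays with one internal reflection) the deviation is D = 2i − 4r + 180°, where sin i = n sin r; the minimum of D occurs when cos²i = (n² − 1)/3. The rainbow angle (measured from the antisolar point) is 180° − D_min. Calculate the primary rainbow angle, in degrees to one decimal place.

cos²i = (1.78757 − 1)/3 = 0.26252; i = arccos(0.51237) = 59.178°.
sin r = sin 59.178°/1.337 = 0.64231; r = 39.964°.
D_min = 2·59.178° − 4·39.964° + 180° = 138.500°.
Rainbow angle = 180° − D_min = 41.500°.

41.5°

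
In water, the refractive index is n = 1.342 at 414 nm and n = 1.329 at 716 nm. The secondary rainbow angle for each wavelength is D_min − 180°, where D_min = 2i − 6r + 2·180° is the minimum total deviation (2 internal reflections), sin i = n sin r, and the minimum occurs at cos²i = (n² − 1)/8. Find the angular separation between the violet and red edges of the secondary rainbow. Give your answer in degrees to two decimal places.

At 414 nm (n = 1.342): cos²i = 0.10012 → i = 71.554°, r = 44.981°, D_min = 233.222°, rainbow angle = 53.222°.
At 716 nm (n = 1.329): cos²i = 0.09578 → i = 71.972°, r = 45.685°, D_min = 229.837°, rainbow angle = 49.837°.
Angular width = |53.222° − 49.837°| = 3.385°.

3.39°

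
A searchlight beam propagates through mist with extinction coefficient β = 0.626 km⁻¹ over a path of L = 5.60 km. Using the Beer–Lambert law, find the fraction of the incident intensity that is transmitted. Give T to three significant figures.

τ = β·L = 0.626 × 5.60 = 3.5056.
T = exp(−3.5056) = 0.0300.

0.0300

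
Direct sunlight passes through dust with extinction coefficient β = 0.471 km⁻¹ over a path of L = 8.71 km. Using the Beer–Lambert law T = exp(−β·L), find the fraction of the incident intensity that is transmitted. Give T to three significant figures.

τ = β·L = 0.471 × 8.71 = 4.1024.
T = exp(−4.1024) = 0.0165.

0.0165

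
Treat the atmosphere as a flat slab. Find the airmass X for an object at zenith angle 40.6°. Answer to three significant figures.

X = sec z = 1/cos 40.6° = 1/0.7593 = 1.3171.

1.32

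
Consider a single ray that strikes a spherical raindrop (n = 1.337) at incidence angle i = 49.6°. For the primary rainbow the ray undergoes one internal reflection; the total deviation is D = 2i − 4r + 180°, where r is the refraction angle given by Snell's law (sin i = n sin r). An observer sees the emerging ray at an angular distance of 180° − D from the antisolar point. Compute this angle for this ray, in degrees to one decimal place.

39.7°

sin r = sin 49.6° / 1.337 = 0.7615/1.337 = 0.5696; r = 34.72°.
D = 2·49.6° − 4·34.72° + 180° = 99.20° − 138.89° + 180° = 140.31°.
Angle from antisolar point = 180° − D = 39.69°.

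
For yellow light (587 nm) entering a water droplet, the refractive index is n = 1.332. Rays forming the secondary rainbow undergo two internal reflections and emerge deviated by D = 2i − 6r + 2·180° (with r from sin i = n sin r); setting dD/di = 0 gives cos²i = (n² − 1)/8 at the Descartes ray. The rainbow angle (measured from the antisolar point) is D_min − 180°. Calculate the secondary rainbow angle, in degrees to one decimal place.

cos²i = (1.77422 − 1)/8 = 0.09678; i = arccos(0.31109) = 71.875°.
sin r = sin 71.875°/1.332 = 0.71350; r = 45.520°.
D_min = 2·71.875° − 6·45.520° + 360° = 230.628°.
Rainbow angle = D_min − 180° = 50.628°.

50.6°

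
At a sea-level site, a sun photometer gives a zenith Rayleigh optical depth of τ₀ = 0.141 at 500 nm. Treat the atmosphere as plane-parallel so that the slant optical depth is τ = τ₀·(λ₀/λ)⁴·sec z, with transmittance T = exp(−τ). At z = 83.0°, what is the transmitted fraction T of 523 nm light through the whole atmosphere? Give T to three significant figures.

sec 83.0° = 8.2055.
τ = 0.141 × (500/523)⁴ × 8.2055 = 0.141 × 0.8354 × 8.2055 = 0.9665.
T = exp(−0.9665) = 0.3804.

0.380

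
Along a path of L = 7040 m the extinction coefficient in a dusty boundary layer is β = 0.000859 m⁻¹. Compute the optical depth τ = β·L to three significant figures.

6.05

τ = β·L = 0.000859 × 7040 = 6.0474.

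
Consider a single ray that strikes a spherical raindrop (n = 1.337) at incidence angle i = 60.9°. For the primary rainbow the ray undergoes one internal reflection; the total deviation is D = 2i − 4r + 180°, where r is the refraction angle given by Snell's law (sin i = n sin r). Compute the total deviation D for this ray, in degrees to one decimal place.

138.6°

sin r = sin 60.9° / 1.337 = 0.8738/1.337 = 0.6535; r = 40.81°.
D = 2·60.9° − 4·40.81° + 180° = 121.80° − 163.23° + 180° = 138.57°.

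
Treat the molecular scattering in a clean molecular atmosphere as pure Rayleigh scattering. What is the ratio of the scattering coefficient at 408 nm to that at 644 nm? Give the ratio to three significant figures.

6.21

Rayleigh scattering ∝ λ⁻⁴, so the ratio of coefficients is the inverse fourth power of the wavelength ratio.
σ(408)/σ(644) = (644/408)⁴ = (1.5784)⁴ = 6.207.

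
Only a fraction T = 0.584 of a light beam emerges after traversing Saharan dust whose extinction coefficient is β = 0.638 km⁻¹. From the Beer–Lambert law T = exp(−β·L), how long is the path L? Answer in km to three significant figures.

0.843 km

Beer–Lambert: T = exp(−βL) ⇒ L = −ln(T)/β = −ln(0.584)/0.638 = 0.5379/0.638 = 0.843 km.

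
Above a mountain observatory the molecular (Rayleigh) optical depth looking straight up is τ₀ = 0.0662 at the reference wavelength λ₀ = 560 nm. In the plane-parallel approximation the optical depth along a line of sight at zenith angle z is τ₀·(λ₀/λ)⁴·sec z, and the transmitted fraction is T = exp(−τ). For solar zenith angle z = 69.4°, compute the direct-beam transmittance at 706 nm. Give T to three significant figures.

sec 69.4° = 2.8422.
τ = 0.0662 × (560/706)⁴ × 2.8422 = 0.0662 × 0.3959 × 2.8422 = 0.0745.
T = exp(−0.0745) = 0.9282.

0.928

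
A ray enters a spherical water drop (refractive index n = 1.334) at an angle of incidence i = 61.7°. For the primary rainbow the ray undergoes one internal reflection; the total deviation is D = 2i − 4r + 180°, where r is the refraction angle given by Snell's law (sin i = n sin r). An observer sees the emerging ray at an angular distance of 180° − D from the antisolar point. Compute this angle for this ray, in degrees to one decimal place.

41.8°

sin r = sin 61.7° / 1.334 = 0.8805/1.334 = 0.6600; r = 41.30°.
D = 2·61.7° − 4·41.30° + 180° = 123.40° − 165.21° + 180° = 138.19°.
Angle from antisolar point = 180° − D = 41.81°.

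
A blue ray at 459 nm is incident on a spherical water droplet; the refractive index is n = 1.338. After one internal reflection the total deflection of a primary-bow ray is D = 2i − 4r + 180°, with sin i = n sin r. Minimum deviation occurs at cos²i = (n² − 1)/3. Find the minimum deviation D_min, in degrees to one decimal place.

cos²i = (1.79024 − 1)/3 = 0.26341; i = arccos(0.51324) = 59.120°.
sin r = sin 59.120°/1.338 = 0.64144; r = 39.899°.
D_min = 2·59.120° − 4·39.899° + 180° = 138.643°.

138.6°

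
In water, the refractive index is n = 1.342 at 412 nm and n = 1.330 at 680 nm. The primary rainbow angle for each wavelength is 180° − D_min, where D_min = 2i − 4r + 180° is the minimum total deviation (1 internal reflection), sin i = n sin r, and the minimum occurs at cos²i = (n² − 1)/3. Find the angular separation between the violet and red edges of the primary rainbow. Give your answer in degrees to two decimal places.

1.73°

At 412 nm (n = 1.342): cos²i = 0.26699 → i = 58.888°, r = 39.641°, D_min = 139.213°, rainbow angle = 40.787°.
At 680 nm (n = 1.330): cos²i = 0.25630 → i = 59.585°, r = 40.422°, D_min = 137.484°, rainbow angle = 42.516°.
Angular width = |40.787° − 42.516°| = 1.729°.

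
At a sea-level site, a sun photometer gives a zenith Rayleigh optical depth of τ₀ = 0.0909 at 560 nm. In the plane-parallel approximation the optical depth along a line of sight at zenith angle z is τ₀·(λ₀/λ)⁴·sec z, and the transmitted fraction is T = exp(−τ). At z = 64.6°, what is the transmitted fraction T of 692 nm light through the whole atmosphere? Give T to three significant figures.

0.913

sec 64.6° = 2.3314.
τ = 0.0909 × (560/692)⁴ × 2.3314 = 0.0909 × 0.4289 × 2.3314 = 0.0909.
T = exp(−0.0909) = 0.9131.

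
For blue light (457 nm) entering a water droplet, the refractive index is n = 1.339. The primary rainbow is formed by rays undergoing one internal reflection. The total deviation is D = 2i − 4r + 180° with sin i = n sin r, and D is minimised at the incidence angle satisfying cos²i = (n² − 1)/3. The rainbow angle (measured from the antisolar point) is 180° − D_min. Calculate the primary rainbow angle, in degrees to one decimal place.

41.2°

cos²i = (1.79292 − 1)/3 = 0.26431; i = arccos(0.51411) = 59.062°.
sin r = sin 59.062°/1.339 = 0.64057; r = 39.834°.
D_min = 2·59.062° − 4·39.834° + 180° = 138.786°.
Rainbow angle = 180° − D_min = 41.214°.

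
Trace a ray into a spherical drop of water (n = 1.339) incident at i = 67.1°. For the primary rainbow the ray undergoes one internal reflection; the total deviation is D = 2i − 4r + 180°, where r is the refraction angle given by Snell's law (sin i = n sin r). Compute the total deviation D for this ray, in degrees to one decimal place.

sin r = sin 67.1° / 1.339 = 0.9212/1.339 = 0.6880; r = 43.47°.
D = 2·67.1° − 4·43.47° + 180° = 134.20° − 173.88° + 180° = 140.32°.

140.3°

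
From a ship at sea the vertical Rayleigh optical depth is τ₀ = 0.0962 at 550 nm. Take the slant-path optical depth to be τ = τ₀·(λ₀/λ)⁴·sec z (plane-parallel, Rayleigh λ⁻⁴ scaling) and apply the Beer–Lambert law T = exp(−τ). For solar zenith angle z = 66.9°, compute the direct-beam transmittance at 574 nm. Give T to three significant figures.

0.813

sec 66.9° = 2.5488.
τ = 0.0962 × (550/574)⁴ × 2.5488 = 0.0962 × 0.8430 × 2.5488 = 0.2067.
T = exp(−0.2067) = 0.8133.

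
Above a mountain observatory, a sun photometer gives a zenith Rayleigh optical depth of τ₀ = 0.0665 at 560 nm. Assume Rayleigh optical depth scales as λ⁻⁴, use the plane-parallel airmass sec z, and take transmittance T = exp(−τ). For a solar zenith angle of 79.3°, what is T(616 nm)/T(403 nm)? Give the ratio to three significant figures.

2.98

Airmass: sec 79.3° = 5.3860.
τ(616 nm) = 0.0665 × (560/616)⁴ × 5.3860 = 0.0665 × 0.6830 × 5.3860 = 0.2446.
τ(403 nm) = 0.0665 × (560/403)⁴ × 5.3860 = 0.0665 × 3.7285 × 5.3860 = 1.3354.
T(616)/T(403) = exp(τ_B − τ_A) = exp(1.0908) = 2.9766.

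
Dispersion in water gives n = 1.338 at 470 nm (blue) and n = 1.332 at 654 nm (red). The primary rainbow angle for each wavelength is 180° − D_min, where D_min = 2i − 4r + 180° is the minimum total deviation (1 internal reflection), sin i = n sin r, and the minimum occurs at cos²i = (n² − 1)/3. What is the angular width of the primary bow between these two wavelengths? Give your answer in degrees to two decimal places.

0.87°

At 470 nm (n = 1.338): cos²i = 0.26341 → i = 59.120°, r = 39.899°, D_min = 138.643°, rainbow angle = 41.357°.
At 654 nm (n = 1.332): cos²i = 0.25807 → i = 59.469°, r = 40.290°, D_min = 137.776°, rainbow angle = 42.224°.
Angular width = |41.357° − 42.224°| = 0.867°.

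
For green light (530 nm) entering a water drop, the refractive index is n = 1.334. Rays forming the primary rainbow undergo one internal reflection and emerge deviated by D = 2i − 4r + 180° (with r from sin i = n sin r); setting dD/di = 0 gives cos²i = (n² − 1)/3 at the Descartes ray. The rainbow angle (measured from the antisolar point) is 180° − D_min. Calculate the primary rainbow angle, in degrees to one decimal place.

41.9°

cos²i = (1.77956 − 1)/3 = 0.25985; i = arccos(0.50976) = 59.352°.
sin r = sin 59.352°/1.334 = 0.64492; r = 40.159°.
D_min = 2·59.352° − 4·40.159° + 180° = 138.067°.
Rainbow angle = 180° − D_min = 41.933°.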